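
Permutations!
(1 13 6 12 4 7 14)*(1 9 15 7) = (1 13 6 12 4)(7 14 9 15) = [0, 13, 2, 3, 1, 5, 12, 14, 8, 15, 10, 11, 4, 6, 9, 7]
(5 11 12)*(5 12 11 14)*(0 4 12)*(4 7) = (0 7 4 12)(5 14) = [7, 1, 2, 3, 12, 14, 6, 4, 8, 9, 10, 11, 0, 13, 5]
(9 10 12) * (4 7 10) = [0, 1, 2, 3, 7, 5, 6, 10, 8, 4, 12, 11, 9] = (4 7 10 12 9)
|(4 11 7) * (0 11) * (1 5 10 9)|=|(0 11 7 4)(1 5 10 9)|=4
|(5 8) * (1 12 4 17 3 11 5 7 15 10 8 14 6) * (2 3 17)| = 36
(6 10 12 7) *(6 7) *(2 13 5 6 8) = (2 13 5 6 10 12 8) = [0, 1, 13, 3, 4, 6, 10, 7, 2, 9, 12, 11, 8, 5]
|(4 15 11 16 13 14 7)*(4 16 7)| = |(4 15 11 7 16 13 14)| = 7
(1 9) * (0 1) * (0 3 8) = (0 1 9 3 8) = [1, 9, 2, 8, 4, 5, 6, 7, 0, 3]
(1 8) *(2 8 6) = (1 6 2 8) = [0, 6, 8, 3, 4, 5, 2, 7, 1]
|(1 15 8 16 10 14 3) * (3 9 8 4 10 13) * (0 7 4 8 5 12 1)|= 14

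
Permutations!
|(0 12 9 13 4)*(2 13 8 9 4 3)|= 6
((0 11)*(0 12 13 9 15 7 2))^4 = (0 9)(2 13)(7 12)(11 15)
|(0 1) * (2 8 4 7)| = |(0 1)(2 8 4 7)| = 4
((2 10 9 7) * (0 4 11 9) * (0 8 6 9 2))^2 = ((0 4 11 2 10 8 6 9 7))^2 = (0 11 10 6 7 4 2 8 9)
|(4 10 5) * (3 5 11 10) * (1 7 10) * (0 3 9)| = |(0 3 5 4 9)(1 7 10 11)| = 20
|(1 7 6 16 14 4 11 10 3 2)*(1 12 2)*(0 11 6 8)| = 28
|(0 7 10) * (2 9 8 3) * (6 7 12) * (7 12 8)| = 14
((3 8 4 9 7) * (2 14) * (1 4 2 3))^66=(1 9)(2 3)(4 7)(8 14)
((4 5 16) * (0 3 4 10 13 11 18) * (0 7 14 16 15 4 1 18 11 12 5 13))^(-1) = ((0 3 1 18 7 14 16 10)(4 13 12 5 15))^(-1) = (0 10 16 14 7 18 1 3)(4 15 5 12 13)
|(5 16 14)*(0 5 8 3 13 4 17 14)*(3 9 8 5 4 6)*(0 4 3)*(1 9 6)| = 35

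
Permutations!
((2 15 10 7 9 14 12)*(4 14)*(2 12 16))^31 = ((2 15 10 7 9 4 14 16))^31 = (2 16 14 4 9 7 10 15)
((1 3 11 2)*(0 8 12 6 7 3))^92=(0 12 7 11 1 8 6 3 2)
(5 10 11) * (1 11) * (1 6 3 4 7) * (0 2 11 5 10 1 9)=(0 2 11 10 6 3 4 7 9)(1 5)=[2, 5, 11, 4, 7, 1, 3, 9, 8, 0, 6, 10]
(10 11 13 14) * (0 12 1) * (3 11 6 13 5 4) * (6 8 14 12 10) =[10, 0, 2, 11, 3, 4, 13, 7, 14, 9, 8, 5, 1, 12, 6] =(0 10 8 14 6 13 12 1)(3 11 5 4)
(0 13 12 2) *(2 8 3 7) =[13, 1, 0, 7, 4, 5, 6, 2, 3, 9, 10, 11, 8, 12] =(0 13 12 8 3 7 2)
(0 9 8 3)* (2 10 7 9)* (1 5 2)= (0 1 5 2 10 7 9 8 3)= [1, 5, 10, 0, 4, 2, 6, 9, 3, 8, 7]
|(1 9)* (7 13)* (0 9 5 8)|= |(0 9 1 5 8)(7 13)|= 10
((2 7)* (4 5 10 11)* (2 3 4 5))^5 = (2 7 3 4)(5 11 10)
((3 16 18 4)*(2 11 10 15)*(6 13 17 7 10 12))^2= ((2 11 12 6 13 17 7 10 15)(3 16 18 4))^2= (2 12 13 7 15 11 6 17 10)(3 18)(4 16)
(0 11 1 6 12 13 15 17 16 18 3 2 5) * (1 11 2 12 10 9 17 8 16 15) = (0 2 5)(1 6 10 9 17 15 8 16 18 3 12 13) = [2, 6, 5, 12, 4, 0, 10, 7, 16, 17, 9, 11, 13, 1, 14, 8, 18, 15, 3]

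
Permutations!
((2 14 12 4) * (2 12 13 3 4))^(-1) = (2 12 4 3 13 14)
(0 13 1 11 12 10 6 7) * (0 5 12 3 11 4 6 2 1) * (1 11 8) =(0 13)(1 4 6 7 5 12 10 2 11 3 8) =[13, 4, 11, 8, 6, 12, 7, 5, 1, 9, 2, 3, 10, 0]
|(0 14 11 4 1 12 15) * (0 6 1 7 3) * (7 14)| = 12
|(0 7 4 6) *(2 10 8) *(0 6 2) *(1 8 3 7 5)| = 20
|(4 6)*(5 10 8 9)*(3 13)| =4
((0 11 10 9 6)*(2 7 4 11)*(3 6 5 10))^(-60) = (0 4 6 7 3 2 11)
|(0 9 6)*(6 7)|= 4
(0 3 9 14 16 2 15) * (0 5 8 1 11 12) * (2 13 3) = [2, 11, 15, 9, 4, 8, 6, 7, 1, 14, 10, 12, 0, 3, 16, 5, 13] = (0 2 15 5 8 1 11 12)(3 9 14 16 13)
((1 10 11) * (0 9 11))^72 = (0 11 10 9 1)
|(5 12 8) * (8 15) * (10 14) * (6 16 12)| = |(5 6 16 12 15 8)(10 14)| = 6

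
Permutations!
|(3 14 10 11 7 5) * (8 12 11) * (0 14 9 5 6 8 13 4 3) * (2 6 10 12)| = |(0 14 12 11 7 10 13 4 3 9 5)(2 6 8)| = 33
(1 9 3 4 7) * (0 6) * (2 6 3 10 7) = (0 3 4 2 6)(1 9 10 7) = [3, 9, 6, 4, 2, 5, 0, 1, 8, 10, 7]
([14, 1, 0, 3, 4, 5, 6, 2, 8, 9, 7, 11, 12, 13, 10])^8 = (0 7 14 2 10)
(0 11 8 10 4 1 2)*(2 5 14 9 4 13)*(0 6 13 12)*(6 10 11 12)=(0 12)(1 5 14 9 4)(2 10 6 13)(8 11)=[12, 5, 10, 3, 1, 14, 13, 7, 11, 4, 6, 8, 0, 2, 9]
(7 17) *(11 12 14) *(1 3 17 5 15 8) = [0, 3, 2, 17, 4, 15, 6, 5, 1, 9, 10, 12, 14, 13, 11, 8, 16, 7] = (1 3 17 7 5 15 8)(11 12 14)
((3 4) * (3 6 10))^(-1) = (3 10 6 4)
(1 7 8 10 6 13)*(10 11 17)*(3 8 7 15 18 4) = (1 15 18 4 3 8 11 17 10 6 13) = [0, 15, 2, 8, 3, 5, 13, 7, 11, 9, 6, 17, 12, 1, 14, 18, 16, 10, 4]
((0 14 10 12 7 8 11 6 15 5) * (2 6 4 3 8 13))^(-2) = (0 15 2 7 10)(3 11)(4 8)(5 6 13 12 14)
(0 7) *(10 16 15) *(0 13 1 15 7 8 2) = (0 8 2)(1 15 10 16 7 13) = [8, 15, 0, 3, 4, 5, 6, 13, 2, 9, 16, 11, 12, 1, 14, 10, 7]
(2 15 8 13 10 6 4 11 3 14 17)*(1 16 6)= [0, 16, 15, 14, 11, 5, 4, 7, 13, 9, 1, 3, 12, 10, 17, 8, 6, 2]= (1 16 6 4 11 3 14 17 2 15 8 13 10)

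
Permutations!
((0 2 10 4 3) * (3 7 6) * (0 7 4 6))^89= (0 7 3 6 10 2)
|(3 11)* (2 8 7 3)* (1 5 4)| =|(1 5 4)(2 8 7 3 11)| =15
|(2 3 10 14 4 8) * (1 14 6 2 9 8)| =12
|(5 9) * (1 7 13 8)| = 4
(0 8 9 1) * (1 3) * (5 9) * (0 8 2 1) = [2, 8, 1, 0, 4, 9, 6, 7, 5, 3] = (0 2 1 8 5 9 3)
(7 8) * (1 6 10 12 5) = (1 6 10 12 5)(7 8) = [0, 6, 2, 3, 4, 1, 10, 8, 7, 9, 12, 11, 5]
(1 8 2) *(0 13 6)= [13, 8, 1, 3, 4, 5, 0, 7, 2, 9, 10, 11, 12, 6]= (0 13 6)(1 8 2)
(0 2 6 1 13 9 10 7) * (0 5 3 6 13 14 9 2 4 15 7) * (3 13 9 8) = (0 4 15 7 5 13 2 9 10)(1 14 8 3 6) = [4, 14, 9, 6, 15, 13, 1, 5, 3, 10, 0, 11, 12, 2, 8, 7]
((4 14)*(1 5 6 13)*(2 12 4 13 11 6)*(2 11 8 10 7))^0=(14)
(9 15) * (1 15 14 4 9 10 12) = (1 15 10 12)(4 9 14) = [0, 15, 2, 3, 9, 5, 6, 7, 8, 14, 12, 11, 1, 13, 4, 10]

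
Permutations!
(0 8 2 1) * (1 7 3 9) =(0 8 2 7 3 9 1) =[8, 0, 7, 9, 4, 5, 6, 3, 2, 1]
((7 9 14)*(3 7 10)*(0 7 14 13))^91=(0 13 9 7)(3 14 10)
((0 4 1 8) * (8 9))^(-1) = (0 8 9 1 4)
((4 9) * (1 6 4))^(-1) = (1 9 4 6)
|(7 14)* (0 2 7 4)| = |(0 2 7 14 4)| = 5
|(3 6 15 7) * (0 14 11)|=|(0 14 11)(3 6 15 7)|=12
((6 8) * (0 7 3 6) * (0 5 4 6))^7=((0 7 3)(4 6 8 5))^7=(0 7 3)(4 5 8 6)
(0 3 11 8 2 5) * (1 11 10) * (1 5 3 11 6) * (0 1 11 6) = [6, 0, 3, 10, 4, 1, 11, 7, 2, 9, 5, 8] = (0 6 11 8 2 3 10 5 1)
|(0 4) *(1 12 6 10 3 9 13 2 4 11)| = 11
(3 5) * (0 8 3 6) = (0 8 3 5 6) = [8, 1, 2, 5, 4, 6, 0, 7, 3]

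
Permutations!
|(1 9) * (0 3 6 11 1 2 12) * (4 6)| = |(0 3 4 6 11 1 9 2 12)| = 9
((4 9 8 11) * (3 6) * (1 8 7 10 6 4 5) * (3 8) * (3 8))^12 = (11)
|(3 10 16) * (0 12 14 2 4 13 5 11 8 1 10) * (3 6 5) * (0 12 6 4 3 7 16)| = |(0 6 5 11 8 1 10)(2 3 12 14)(4 13 7 16)| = 28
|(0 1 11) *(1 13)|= |(0 13 1 11)|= 4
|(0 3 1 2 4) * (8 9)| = 10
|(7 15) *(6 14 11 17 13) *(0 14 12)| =14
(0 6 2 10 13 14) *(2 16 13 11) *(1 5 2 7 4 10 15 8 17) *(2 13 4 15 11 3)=(0 6 16 4 10 3 2 11 7 15 8 17 1 5 13 14)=[6, 5, 11, 2, 10, 13, 16, 15, 17, 9, 3, 7, 12, 14, 0, 8, 4, 1]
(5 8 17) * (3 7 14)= (3 7 14)(5 8 17)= [0, 1, 2, 7, 4, 8, 6, 14, 17, 9, 10, 11, 12, 13, 3, 15, 16, 5]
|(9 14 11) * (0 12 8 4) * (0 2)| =|(0 12 8 4 2)(9 14 11)| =15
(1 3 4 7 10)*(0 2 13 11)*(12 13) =[2, 3, 12, 4, 7, 5, 6, 10, 8, 9, 1, 0, 13, 11] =(0 2 12 13 11)(1 3 4 7 10)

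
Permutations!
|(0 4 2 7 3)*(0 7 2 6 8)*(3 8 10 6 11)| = 6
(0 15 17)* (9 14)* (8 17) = (0 15 8 17)(9 14) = [15, 1, 2, 3, 4, 5, 6, 7, 17, 14, 10, 11, 12, 13, 9, 8, 16, 0]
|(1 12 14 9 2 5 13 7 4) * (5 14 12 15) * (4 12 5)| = 12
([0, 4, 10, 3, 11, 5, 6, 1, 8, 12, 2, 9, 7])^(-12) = (12)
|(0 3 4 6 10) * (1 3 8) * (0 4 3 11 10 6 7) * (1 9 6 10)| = |(0 8 9 6 10 4 7)(1 11)| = 14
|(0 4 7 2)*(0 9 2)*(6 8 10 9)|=15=|(0 4 7)(2 6 8 10 9)|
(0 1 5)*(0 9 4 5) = (0 1)(4 5 9) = [1, 0, 2, 3, 5, 9, 6, 7, 8, 4]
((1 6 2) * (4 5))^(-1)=(1 2 6)(4 5)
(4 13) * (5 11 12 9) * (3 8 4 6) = (3 8 4 13 6)(5 11 12 9) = [0, 1, 2, 8, 13, 11, 3, 7, 4, 5, 10, 12, 9, 6]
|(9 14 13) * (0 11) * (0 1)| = 3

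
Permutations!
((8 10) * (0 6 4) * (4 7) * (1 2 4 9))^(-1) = ((0 6 7 9 1 2 4)(8 10))^(-1) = (0 4 2 1 9 7 6)(8 10)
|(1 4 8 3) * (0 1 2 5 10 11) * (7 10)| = 10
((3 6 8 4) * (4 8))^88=((8)(3 6 4))^88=(8)(3 6 4)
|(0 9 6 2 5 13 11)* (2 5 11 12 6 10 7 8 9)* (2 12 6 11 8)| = |(0 12 11)(2 8 9 10 7)(5 13 6)| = 15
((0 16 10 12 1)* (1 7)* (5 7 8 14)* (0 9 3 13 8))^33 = ((0 16 10 12)(1 9 3 13 8 14 5 7))^33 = (0 16 10 12)(1 9 3 13 8 14 5 7)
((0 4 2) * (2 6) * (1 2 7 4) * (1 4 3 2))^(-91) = ((0 4 6 7 3 2))^(-91) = (0 2 3 7 6 4)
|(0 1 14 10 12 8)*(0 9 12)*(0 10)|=|(0 1 14)(8 9 12)|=3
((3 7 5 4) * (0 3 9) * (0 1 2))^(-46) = (0 7 4 1)(2 3 5 9)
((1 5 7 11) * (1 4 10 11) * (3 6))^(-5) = (1 5 7)(3 6)(4 10 11)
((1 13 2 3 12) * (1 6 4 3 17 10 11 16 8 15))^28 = ((1 13 2 17 10 11 16 8 15)(3 12 6 4))^28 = (1 13 2 17 10 11 16 8 15)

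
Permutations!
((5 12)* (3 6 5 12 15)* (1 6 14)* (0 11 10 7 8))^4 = (0 8 7 10 11)(1 3 5)(6 14 15)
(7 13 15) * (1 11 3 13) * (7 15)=(15)(1 11 3 13 7)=[0, 11, 2, 13, 4, 5, 6, 1, 8, 9, 10, 3, 12, 7, 14, 15]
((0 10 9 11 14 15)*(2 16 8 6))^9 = ((0 10 9 11 14 15)(2 16 8 6))^9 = (0 11)(2 16 8 6)(9 15)(10 14)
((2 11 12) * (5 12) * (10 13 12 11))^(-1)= (2 12 13 10)(5 11)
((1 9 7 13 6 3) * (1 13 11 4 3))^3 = (1 11 13 9 4 6 7 3)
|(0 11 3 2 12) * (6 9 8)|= 15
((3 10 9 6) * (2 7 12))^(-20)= ((2 7 12)(3 10 9 6))^(-20)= (2 7 12)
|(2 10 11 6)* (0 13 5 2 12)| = |(0 13 5 2 10 11 6 12)| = 8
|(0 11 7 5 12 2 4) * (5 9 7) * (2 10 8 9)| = 10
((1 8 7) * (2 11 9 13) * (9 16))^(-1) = (1 7 8)(2 13 9 16 11)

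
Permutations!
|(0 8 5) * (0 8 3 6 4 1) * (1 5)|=|(0 3 6 4 5 8 1)|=7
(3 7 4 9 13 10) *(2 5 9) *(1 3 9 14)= (1 3 7 4 2 5 14)(9 13 10)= [0, 3, 5, 7, 2, 14, 6, 4, 8, 13, 9, 11, 12, 10, 1]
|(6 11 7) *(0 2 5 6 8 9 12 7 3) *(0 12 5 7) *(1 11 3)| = 18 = |(0 2 7 8 9 5 6 3 12)(1 11)|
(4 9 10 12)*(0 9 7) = (0 9 10 12 4 7) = [9, 1, 2, 3, 7, 5, 6, 0, 8, 10, 12, 11, 4]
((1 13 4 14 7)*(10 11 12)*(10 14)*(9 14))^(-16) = ((1 13 4 10 11 12 9 14 7))^(-16) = (1 4 11 9 7 13 10 12 14)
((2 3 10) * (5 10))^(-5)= (2 10 5 3)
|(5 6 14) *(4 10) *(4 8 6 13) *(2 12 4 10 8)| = 9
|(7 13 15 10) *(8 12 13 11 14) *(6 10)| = |(6 10 7 11 14 8 12 13 15)| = 9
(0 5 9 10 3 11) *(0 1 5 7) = (0 7)(1 5 9 10 3 11) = [7, 5, 2, 11, 4, 9, 6, 0, 8, 10, 3, 1]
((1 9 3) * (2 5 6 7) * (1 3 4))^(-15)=((1 9 4)(2 5 6 7))^(-15)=(9)(2 5 6 7)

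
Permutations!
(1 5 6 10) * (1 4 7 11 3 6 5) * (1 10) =(1 10 4 7 11 3 6) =[0, 10, 2, 6, 7, 5, 1, 11, 8, 9, 4, 3]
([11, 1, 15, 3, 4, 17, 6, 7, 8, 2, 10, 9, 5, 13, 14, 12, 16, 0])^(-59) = (0 12 9 17 15 11 5 2)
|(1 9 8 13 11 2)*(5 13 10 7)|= |(1 9 8 10 7 5 13 11 2)|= 9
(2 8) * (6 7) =(2 8)(6 7) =[0, 1, 8, 3, 4, 5, 7, 6, 2]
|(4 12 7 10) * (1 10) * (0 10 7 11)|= 10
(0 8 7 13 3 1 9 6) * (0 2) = (0 8 7 13 3 1 9 6 2) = [8, 9, 0, 1, 4, 5, 2, 13, 7, 6, 10, 11, 12, 3]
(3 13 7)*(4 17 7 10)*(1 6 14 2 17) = (1 6 14 2 17 7 3 13 10 4) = [0, 6, 17, 13, 1, 5, 14, 3, 8, 9, 4, 11, 12, 10, 2, 15, 16, 7]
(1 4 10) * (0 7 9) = (0 7 9)(1 4 10) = [7, 4, 2, 3, 10, 5, 6, 9, 8, 0, 1]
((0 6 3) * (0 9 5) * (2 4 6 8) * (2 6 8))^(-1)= (0 5 9 3 6 8 4 2)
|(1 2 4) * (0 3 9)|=3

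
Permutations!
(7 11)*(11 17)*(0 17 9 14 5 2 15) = (0 17 11 7 9 14 5 2 15) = [17, 1, 15, 3, 4, 2, 6, 9, 8, 14, 10, 7, 12, 13, 5, 0, 16, 11]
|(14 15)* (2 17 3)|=6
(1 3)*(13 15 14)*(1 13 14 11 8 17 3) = (3 13 15 11 8 17) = [0, 1, 2, 13, 4, 5, 6, 7, 17, 9, 10, 8, 12, 15, 14, 11, 16, 3]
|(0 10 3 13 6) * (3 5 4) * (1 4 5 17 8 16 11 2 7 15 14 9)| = |(0 10 17 8 16 11 2 7 15 14 9 1 4 3 13 6)| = 16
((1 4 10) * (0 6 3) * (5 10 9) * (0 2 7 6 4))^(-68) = ((0 4 9 5 10 1)(2 7 6 3))^(-68) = (0 10 9)(1 5 4)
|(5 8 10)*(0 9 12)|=|(0 9 12)(5 8 10)|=3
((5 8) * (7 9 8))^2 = ((5 7 9 8))^2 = (5 9)(7 8)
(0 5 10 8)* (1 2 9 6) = [5, 2, 9, 3, 4, 10, 1, 7, 0, 6, 8] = (0 5 10 8)(1 2 9 6)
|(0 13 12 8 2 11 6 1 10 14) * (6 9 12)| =|(0 13 6 1 10 14)(2 11 9 12 8)| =30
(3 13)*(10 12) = (3 13)(10 12) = [0, 1, 2, 13, 4, 5, 6, 7, 8, 9, 12, 11, 10, 3]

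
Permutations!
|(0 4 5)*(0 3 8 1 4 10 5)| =7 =|(0 10 5 3 8 1 4)|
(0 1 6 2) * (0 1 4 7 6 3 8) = [4, 3, 1, 8, 7, 5, 2, 6, 0] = (0 4 7 6 2 1 3 8)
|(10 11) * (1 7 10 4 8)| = 6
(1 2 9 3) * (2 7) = [0, 7, 9, 1, 4, 5, 6, 2, 8, 3] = (1 7 2 9 3)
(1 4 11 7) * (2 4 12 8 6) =(1 12 8 6 2 4 11 7) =[0, 12, 4, 3, 11, 5, 2, 1, 6, 9, 10, 7, 8]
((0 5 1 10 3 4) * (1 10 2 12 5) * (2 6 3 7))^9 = (0 4 3 6 1)(2 7 10 5 12)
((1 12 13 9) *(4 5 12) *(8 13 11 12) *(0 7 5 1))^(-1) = ((0 7 5 8 13 9)(1 4)(11 12))^(-1) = (0 9 13 8 5 7)(1 4)(11 12)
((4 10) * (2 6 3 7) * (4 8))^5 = ((2 6 3 7)(4 10 8))^5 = (2 6 3 7)(4 8 10)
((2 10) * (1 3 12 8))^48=((1 3 12 8)(2 10))^48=(12)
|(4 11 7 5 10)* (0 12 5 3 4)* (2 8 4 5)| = |(0 12 2 8 4 11 7 3 5 10)| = 10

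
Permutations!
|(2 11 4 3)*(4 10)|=5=|(2 11 10 4 3)|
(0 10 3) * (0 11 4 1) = (0 10 3 11 4 1) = [10, 0, 2, 11, 1, 5, 6, 7, 8, 9, 3, 4]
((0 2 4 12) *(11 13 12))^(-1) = ((0 2 4 11 13 12))^(-1) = (0 12 13 11 4 2)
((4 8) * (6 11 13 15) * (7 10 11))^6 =(15)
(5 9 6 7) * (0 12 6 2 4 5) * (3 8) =(0 12 6 7)(2 4 5 9)(3 8) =[12, 1, 4, 8, 5, 9, 7, 0, 3, 2, 10, 11, 6]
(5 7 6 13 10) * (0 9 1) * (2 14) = [9, 0, 14, 3, 4, 7, 13, 6, 8, 1, 5, 11, 12, 10, 2] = (0 9 1)(2 14)(5 7 6 13 10)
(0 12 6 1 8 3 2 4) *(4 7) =(0 12 6 1 8 3 2 7 4) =[12, 8, 7, 2, 0, 5, 1, 4, 3, 9, 10, 11, 6]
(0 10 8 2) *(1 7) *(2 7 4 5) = (0 10 8 7 1 4 5 2) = [10, 4, 0, 3, 5, 2, 6, 1, 7, 9, 8]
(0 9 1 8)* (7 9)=(0 7 9 1 8)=[7, 8, 2, 3, 4, 5, 6, 9, 0, 1]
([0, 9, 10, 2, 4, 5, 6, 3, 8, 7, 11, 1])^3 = (1 3 11 7 10 9 2)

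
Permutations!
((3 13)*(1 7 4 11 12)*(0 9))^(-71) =(0 9)(1 12 11 4 7)(3 13)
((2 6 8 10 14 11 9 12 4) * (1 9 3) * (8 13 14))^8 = ((1 9 12 4 2 6 13 14 11 3)(8 10))^8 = (1 11 13 2 12)(3 14 6 4 9)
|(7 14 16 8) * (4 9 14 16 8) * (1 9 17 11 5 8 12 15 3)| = 42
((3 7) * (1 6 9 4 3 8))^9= (1 9 3 8 6 4 7)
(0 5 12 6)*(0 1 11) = [5, 11, 2, 3, 4, 12, 1, 7, 8, 9, 10, 0, 6] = (0 5 12 6 1 11)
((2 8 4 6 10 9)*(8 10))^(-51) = ((2 10 9)(4 6 8))^(-51) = (10)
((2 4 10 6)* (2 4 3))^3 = ((2 3)(4 10 6))^3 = (10)(2 3)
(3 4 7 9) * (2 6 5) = (2 6 5)(3 4 7 9) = [0, 1, 6, 4, 7, 2, 5, 9, 8, 3]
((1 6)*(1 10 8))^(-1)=(1 8 10 6)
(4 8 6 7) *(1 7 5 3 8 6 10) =(1 7 4 6 5 3 8 10) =[0, 7, 2, 8, 6, 3, 5, 4, 10, 9, 1]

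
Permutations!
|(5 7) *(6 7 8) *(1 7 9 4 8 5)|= 4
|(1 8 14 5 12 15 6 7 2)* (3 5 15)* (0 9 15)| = 9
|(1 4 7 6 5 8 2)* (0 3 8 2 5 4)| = 6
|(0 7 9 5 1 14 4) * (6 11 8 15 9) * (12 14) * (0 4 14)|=10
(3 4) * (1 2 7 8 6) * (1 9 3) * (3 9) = (9)(1 2 7 8 6 3 4) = [0, 2, 7, 4, 1, 5, 3, 8, 6, 9]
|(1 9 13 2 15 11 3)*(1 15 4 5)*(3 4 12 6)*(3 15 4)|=11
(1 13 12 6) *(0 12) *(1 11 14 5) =(0 12 6 11 14 5 1 13) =[12, 13, 2, 3, 4, 1, 11, 7, 8, 9, 10, 14, 6, 0, 5]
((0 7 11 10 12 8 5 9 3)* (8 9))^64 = ((0 7 11 10 12 9 3)(5 8))^64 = (0 7 11 10 12 9 3)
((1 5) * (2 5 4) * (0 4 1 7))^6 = ((0 4 2 5 7))^6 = (0 4 2 5 7)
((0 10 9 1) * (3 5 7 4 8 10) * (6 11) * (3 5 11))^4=(0 8)(1 4)(3 11 6)(5 10)(7 9)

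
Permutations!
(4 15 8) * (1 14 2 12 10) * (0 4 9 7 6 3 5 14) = (0 4 15 8 9 7 6 3 5 14 2 12 10 1) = [4, 0, 12, 5, 15, 14, 3, 6, 9, 7, 1, 11, 10, 13, 2, 8]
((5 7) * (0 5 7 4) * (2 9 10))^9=(10)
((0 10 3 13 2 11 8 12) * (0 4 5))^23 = (0 13 8 5 3 11 4 10 2 12)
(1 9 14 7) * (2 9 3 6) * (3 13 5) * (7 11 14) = (1 13 5 3 6 2 9 7)(11 14) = [0, 13, 9, 6, 4, 3, 2, 1, 8, 7, 10, 14, 12, 5, 11]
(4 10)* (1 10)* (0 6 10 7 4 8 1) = (0 6 10 8 1 7 4) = [6, 7, 2, 3, 0, 5, 10, 4, 1, 9, 8]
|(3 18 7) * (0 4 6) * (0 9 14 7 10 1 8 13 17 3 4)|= 35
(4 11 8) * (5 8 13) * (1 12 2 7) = (1 12 2 7)(4 11 13 5 8) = [0, 12, 7, 3, 11, 8, 6, 1, 4, 9, 10, 13, 2, 5]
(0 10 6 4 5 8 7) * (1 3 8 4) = [10, 3, 2, 8, 5, 4, 1, 0, 7, 9, 6] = (0 10 6 1 3 8 7)(4 5)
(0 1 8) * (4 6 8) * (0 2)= [1, 4, 0, 3, 6, 5, 8, 7, 2]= (0 1 4 6 8 2)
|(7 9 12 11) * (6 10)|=4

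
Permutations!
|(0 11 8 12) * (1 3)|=|(0 11 8 12)(1 3)|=4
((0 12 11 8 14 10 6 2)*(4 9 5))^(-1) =(0 2 6 10 14 8 11 12)(4 5 9)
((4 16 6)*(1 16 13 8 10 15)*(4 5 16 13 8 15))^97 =(1 13 15)(4 8 10)(5 16 6)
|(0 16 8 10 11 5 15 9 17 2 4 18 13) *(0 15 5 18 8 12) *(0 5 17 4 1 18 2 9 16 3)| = |(0 3)(1 18 13 15 16 12 5 17 9 4 8 10 11 2)| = 14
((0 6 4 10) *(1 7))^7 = ((0 6 4 10)(1 7))^7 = (0 10 4 6)(1 7)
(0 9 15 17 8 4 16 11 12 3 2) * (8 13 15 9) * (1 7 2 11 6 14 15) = (0 8 4 16 6 14 15 17 13 1 7 2)(3 11 12) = [8, 7, 0, 11, 16, 5, 14, 2, 4, 9, 10, 12, 3, 1, 15, 17, 6, 13]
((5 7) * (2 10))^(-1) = ((2 10)(5 7))^(-1) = (2 10)(5 7)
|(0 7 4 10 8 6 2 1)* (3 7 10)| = 6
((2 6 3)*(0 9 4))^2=(0 4 9)(2 3 6)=((0 9 4)(2 6 3))^2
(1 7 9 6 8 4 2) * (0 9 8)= (0 9 6)(1 7 8 4 2)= [9, 7, 1, 3, 2, 5, 0, 8, 4, 6]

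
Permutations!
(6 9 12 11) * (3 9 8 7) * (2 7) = [0, 1, 7, 9, 4, 5, 8, 3, 2, 12, 10, 6, 11] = (2 7 3 9 12 11 6 8)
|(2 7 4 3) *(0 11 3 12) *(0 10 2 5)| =20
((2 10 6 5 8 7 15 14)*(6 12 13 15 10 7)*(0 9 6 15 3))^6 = ((0 9 6 5 8 15 14 2 7 10 12 13 3))^6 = (0 14 3 15 13 8 12 5 10 6 7 9 2)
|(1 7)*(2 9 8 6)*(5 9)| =10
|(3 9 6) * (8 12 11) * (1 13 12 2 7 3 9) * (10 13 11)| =6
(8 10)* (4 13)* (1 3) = (1 3)(4 13)(8 10) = [0, 3, 2, 1, 13, 5, 6, 7, 10, 9, 8, 11, 12, 4]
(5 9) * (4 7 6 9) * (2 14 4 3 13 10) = [0, 1, 14, 13, 7, 3, 9, 6, 8, 5, 2, 11, 12, 10, 4] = (2 14 4 7 6 9 5 3 13 10)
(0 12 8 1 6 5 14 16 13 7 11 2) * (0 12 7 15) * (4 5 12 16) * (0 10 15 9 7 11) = (0 11 2 16 13 9 7)(1 6 12 8)(4 5 14)(10 15) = [11, 6, 16, 3, 5, 14, 12, 0, 1, 7, 15, 2, 8, 9, 4, 10, 13]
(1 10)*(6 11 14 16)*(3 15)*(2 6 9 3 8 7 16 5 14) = (1 10)(2 6 11)(3 15 8 7 16 9)(5 14) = [0, 10, 6, 15, 4, 14, 11, 16, 7, 3, 1, 2, 12, 13, 5, 8, 9]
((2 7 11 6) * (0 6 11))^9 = ((11)(0 6 2 7))^9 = (11)(0 6 2 7)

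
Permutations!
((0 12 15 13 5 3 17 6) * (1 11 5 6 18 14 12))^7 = ((0 1 11 5 3 17 18 14 12 15 13 6))^7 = (0 14 11 15 3 6 18 1 12 5 13 17)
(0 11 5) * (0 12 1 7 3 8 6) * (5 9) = (0 11 9 5 12 1 7 3 8 6) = [11, 7, 2, 8, 4, 12, 0, 3, 6, 5, 10, 9, 1]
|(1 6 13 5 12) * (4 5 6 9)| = 10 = |(1 9 4 5 12)(6 13)|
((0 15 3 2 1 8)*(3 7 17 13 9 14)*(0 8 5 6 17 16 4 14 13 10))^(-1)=(0 10 17 6 5 1 2 3 14 4 16 7 15)(9 13)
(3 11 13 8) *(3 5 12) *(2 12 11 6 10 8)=(2 12 3 6 10 8 5 11 13)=[0, 1, 12, 6, 4, 11, 10, 7, 5, 9, 8, 13, 3, 2]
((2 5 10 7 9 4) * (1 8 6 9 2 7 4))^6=(1 6)(2 5 10 4 7)(8 9)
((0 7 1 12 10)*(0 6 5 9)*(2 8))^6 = (0 5 10 1)(6 12 7 9)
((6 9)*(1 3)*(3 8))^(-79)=(1 3 8)(6 9)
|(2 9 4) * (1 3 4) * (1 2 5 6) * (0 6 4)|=4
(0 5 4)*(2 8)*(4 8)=(0 5 8 2 4)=[5, 1, 4, 3, 0, 8, 6, 7, 2]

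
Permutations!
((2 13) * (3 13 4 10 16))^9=((2 4 10 16 3 13))^9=(2 16)(3 4)(10 13)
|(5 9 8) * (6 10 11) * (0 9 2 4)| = 6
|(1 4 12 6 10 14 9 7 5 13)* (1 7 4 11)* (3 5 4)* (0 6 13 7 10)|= 18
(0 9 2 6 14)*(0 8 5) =(0 9 2 6 14 8 5) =[9, 1, 6, 3, 4, 0, 14, 7, 5, 2, 10, 11, 12, 13, 8]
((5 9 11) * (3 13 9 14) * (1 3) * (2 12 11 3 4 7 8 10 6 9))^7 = (1 3)(2 7)(4 13)(5 6)(8 12)(9 14)(10 11)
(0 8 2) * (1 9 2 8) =(0 1 9 2) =[1, 9, 0, 3, 4, 5, 6, 7, 8, 2]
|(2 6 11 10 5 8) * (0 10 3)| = |(0 10 5 8 2 6 11 3)| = 8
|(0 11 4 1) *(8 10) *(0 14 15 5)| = |(0 11 4 1 14 15 5)(8 10)| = 14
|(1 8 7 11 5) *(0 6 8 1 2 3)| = 8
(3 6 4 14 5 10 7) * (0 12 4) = (0 12 4 14 5 10 7 3 6) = [12, 1, 2, 6, 14, 10, 0, 3, 8, 9, 7, 11, 4, 13, 5]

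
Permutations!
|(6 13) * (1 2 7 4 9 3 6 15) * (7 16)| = |(1 2 16 7 4 9 3 6 13 15)| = 10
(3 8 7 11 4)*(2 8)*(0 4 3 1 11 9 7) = (0 4 1 11 3 2 8)(7 9) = [4, 11, 8, 2, 1, 5, 6, 9, 0, 7, 10, 3]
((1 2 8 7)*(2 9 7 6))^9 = (9)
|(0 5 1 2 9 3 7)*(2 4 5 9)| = |(0 9 3 7)(1 4 5)| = 12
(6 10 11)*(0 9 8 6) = (0 9 8 6 10 11) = [9, 1, 2, 3, 4, 5, 10, 7, 6, 8, 11, 0]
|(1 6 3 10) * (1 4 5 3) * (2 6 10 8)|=|(1 10 4 5 3 8 2 6)|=8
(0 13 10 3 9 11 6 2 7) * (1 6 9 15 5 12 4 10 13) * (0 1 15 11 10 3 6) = (0 15 5 12 4 3 11 9 10 6 2 7 1) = [15, 0, 7, 11, 3, 12, 2, 1, 8, 10, 6, 9, 4, 13, 14, 5]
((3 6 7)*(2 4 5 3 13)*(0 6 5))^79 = ((0 6 7 13 2 4)(3 5))^79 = (0 6 7 13 2 4)(3 5)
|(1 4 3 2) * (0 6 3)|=|(0 6 3 2 1 4)|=6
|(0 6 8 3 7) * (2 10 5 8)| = 8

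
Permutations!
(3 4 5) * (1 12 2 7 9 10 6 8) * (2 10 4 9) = (1 12 10 6 8)(2 7)(3 9 4 5) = [0, 12, 7, 9, 5, 3, 8, 2, 1, 4, 6, 11, 10]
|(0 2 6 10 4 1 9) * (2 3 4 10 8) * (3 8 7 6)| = |(10)(0 8 2 3 4 1 9)(6 7)| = 14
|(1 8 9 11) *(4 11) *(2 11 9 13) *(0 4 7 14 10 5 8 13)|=8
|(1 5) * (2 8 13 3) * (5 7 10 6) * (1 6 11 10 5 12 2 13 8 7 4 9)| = |(1 4 9)(2 7 5 6 12)(3 13)(10 11)| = 30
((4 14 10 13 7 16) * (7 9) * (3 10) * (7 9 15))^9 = (3 10 13 15 7 16 4 14)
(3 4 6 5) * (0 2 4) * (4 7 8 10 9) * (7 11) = (0 2 11 7 8 10 9 4 6 5 3) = [2, 1, 11, 0, 6, 3, 5, 8, 10, 4, 9, 7]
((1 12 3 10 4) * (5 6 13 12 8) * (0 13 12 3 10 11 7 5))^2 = ((0 13 3 11 7 5 6 12 10 4 1 8))^2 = (0 3 7 6 10 1)(4 8 13 11 5 12)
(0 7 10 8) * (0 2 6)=(0 7 10 8 2 6)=[7, 1, 6, 3, 4, 5, 0, 10, 2, 9, 8]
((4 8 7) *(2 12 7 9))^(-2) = (2 8 7)(4 12 9)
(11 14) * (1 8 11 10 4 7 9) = (1 8 11 14 10 4 7 9) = [0, 8, 2, 3, 7, 5, 6, 9, 11, 1, 4, 14, 12, 13, 10]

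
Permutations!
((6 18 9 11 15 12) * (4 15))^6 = ((4 15 12 6 18 9 11))^6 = (4 11 9 18 6 12 15)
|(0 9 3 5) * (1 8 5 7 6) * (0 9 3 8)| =15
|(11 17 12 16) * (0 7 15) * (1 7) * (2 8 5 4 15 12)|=12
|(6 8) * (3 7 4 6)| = 5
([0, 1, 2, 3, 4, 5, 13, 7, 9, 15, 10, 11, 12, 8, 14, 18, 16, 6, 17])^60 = [0, 1, 2, 3, 4, 5, 15, 7, 17, 6, 10, 11, 12, 18, 14, 13, 16, 9, 8]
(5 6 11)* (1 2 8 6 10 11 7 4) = [0, 2, 8, 3, 1, 10, 7, 4, 6, 9, 11, 5] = (1 2 8 6 7 4)(5 10 11)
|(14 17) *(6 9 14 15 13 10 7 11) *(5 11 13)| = 21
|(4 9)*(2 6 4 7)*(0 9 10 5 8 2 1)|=12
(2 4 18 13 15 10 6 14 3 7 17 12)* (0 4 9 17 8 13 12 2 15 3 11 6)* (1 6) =(0 4 18 12 15 10)(1 6 14 11)(2 9 17)(3 7 8 13) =[4, 6, 9, 7, 18, 5, 14, 8, 13, 17, 0, 1, 15, 3, 11, 10, 16, 2, 12]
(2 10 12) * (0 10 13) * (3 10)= (0 3 10 12 2 13)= [3, 1, 13, 10, 4, 5, 6, 7, 8, 9, 12, 11, 2, 0]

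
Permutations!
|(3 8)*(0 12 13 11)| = |(0 12 13 11)(3 8)| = 4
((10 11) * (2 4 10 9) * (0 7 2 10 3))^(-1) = (0 3 4 2 7)(9 11 10) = ((0 7 2 4 3)(9 10 11))^(-1)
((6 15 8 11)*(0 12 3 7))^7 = ((0 12 3 7)(6 15 8 11))^7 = (0 7 3 12)(6 11 8 15)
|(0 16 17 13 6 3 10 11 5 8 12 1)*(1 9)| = 13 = |(0 16 17 13 6 3 10 11 5 8 12 9 1)|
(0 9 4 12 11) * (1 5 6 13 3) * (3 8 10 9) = (0 3 1 5 6 13 8 10 9 4 12 11) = [3, 5, 2, 1, 12, 6, 13, 7, 10, 4, 9, 0, 11, 8]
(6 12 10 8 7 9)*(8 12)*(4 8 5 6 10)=(4 8 7 9 10 12)(5 6)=[0, 1, 2, 3, 8, 6, 5, 9, 7, 10, 12, 11, 4]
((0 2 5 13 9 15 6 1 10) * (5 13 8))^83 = ((0 2 13 9 15 6 1 10)(5 8))^83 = (0 9 1 2 15 10 13 6)(5 8)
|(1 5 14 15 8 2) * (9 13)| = |(1 5 14 15 8 2)(9 13)| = 6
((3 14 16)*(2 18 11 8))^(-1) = (2 8 11 18)(3 16 14) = ((2 18 11 8)(3 14 16))^(-1)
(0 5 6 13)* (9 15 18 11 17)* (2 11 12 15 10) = [5, 1, 11, 3, 4, 6, 13, 7, 8, 10, 2, 17, 15, 0, 14, 18, 16, 9, 12] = (0 5 6 13)(2 11 17 9 10)(12 15 18)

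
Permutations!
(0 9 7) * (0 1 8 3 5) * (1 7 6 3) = [9, 8, 2, 5, 4, 0, 3, 7, 1, 6] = (0 9 6 3 5)(1 8)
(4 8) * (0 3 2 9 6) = (0 3 2 9 6)(4 8) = [3, 1, 9, 2, 8, 5, 0, 7, 4, 6]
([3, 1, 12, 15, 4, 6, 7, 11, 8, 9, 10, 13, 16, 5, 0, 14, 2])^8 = (2 16 12)(5 11 6 13 7)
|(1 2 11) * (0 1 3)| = 5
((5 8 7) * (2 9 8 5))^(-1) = ((2 9 8 7))^(-1) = (2 7 8 9)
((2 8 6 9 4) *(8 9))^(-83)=((2 9 4)(6 8))^(-83)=(2 9 4)(6 8)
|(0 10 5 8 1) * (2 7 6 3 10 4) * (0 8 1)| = 10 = |(0 4 2 7 6 3 10 5 1 8)|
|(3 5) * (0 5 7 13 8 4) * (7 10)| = 8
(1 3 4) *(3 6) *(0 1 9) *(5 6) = (0 1 5 6 3 4 9) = [1, 5, 2, 4, 9, 6, 3, 7, 8, 0]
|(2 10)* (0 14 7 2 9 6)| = |(0 14 7 2 10 9 6)| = 7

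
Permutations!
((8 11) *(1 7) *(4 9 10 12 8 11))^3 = ((1 7)(4 9 10 12 8))^3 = (1 7)(4 12 9 8 10)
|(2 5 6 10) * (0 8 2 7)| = 7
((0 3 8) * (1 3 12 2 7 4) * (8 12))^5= (0 8)(1 4 7 2 12 3)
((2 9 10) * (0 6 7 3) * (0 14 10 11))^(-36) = ((0 6 7 3 14 10 2 9 11))^(-36) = (14)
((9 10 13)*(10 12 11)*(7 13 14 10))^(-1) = ((7 13 9 12 11)(10 14))^(-1) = (7 11 12 9 13)(10 14)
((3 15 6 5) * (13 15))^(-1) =(3 5 6 15 13)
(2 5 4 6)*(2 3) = [0, 1, 5, 2, 6, 4, 3] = (2 5 4 6 3)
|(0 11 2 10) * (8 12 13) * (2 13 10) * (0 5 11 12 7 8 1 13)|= 10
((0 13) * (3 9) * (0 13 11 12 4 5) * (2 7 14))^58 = ((0 11 12 4 5)(2 7 14)(3 9))^58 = (0 4 11 5 12)(2 7 14)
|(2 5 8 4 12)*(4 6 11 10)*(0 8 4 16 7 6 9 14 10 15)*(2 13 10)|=15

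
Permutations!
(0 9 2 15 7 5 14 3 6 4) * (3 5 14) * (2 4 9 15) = (0 15 7 14 5 3 6 9 4) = [15, 1, 2, 6, 0, 3, 9, 14, 8, 4, 10, 11, 12, 13, 5, 7]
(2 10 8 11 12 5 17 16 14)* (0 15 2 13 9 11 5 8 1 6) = [15, 6, 10, 3, 4, 17, 0, 7, 5, 11, 1, 12, 8, 9, 13, 2, 14, 16] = (0 15 2 10 1 6)(5 17 16 14 13 9 11 12 8)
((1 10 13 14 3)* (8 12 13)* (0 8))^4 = ((0 8 12 13 14 3 1 10))^4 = (0 14)(1 12)(3 8)(10 13)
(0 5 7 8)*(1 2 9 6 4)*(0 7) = (0 5)(1 2 9 6 4)(7 8) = [5, 2, 9, 3, 1, 0, 4, 8, 7, 6]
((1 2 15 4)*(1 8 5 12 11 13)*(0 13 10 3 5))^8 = ((0 13 1 2 15 4 8)(3 5 12 11 10))^8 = (0 13 1 2 15 4 8)(3 11 5 10 12)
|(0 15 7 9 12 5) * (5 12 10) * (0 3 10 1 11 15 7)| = 6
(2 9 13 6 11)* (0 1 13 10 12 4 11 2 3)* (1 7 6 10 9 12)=[7, 13, 12, 0, 11, 5, 2, 6, 8, 9, 1, 3, 4, 10]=(0 7 6 2 12 4 11 3)(1 13 10)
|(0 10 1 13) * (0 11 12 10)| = |(1 13 11 12 10)| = 5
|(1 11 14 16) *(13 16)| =5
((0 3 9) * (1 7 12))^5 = (0 9 3)(1 12 7)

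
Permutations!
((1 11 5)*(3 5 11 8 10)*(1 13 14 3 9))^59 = ((1 8 10 9)(3 5 13 14))^59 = (1 9 10 8)(3 14 13 5)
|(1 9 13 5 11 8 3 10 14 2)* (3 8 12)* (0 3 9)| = |(0 3 10 14 2 1)(5 11 12 9 13)| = 30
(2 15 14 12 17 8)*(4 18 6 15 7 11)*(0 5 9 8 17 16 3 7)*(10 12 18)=[5, 1, 0, 7, 10, 9, 15, 11, 2, 8, 12, 4, 16, 13, 18, 14, 3, 17, 6]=(0 5 9 8 2)(3 7 11 4 10 12 16)(6 15 14 18)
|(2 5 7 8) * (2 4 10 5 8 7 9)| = 6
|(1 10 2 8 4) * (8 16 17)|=7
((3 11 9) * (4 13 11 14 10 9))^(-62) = (3 10)(4 13 11)(9 14)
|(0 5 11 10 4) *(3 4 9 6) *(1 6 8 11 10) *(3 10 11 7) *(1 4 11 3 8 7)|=30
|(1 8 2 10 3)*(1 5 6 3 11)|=|(1 8 2 10 11)(3 5 6)|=15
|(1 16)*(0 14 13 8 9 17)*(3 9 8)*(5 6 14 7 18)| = 10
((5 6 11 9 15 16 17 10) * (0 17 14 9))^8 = (0 10 6)(5 11 17)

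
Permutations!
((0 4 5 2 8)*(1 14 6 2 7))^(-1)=((0 4 5 7 1 14 6 2 8))^(-1)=(0 8 2 6 14 1 7 5 4)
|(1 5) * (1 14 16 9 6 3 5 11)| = |(1 11)(3 5 14 16 9 6)| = 6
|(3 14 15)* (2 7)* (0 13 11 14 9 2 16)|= 10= |(0 13 11 14 15 3 9 2 7 16)|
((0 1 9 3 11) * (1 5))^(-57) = ((0 5 1 9 3 11))^(-57) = (0 9)(1 11)(3 5)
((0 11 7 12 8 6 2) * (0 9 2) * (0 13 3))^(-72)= ((0 11 7 12 8 6 13 3)(2 9))^(-72)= (13)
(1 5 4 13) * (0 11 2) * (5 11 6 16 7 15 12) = (0 6 16 7 15 12 5 4 13 1 11 2) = [6, 11, 0, 3, 13, 4, 16, 15, 8, 9, 10, 2, 5, 1, 14, 12, 7]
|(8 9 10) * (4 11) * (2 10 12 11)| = 7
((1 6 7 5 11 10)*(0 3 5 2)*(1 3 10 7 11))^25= ((0 10 3 5 1 6 11 7 2))^25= (0 7 6 5 10 2 11 1 3)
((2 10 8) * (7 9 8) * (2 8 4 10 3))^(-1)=((2 3)(4 10 7 9))^(-1)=(2 3)(4 9 7 10)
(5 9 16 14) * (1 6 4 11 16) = (1 6 4 11 16 14 5 9) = [0, 6, 2, 3, 11, 9, 4, 7, 8, 1, 10, 16, 12, 13, 5, 15, 14]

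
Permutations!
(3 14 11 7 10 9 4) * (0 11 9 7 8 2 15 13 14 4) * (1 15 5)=(0 11 8 2 5 1 15 13 14 9)(3 4)(7 10)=[11, 15, 5, 4, 3, 1, 6, 10, 2, 0, 7, 8, 12, 14, 9, 13]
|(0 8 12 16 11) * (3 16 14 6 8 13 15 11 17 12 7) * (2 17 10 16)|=8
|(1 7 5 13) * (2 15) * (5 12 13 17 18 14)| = 4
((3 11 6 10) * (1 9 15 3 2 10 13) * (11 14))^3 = (1 3 6 9 14 13 15 11)(2 10)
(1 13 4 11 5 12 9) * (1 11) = (1 13 4)(5 12 9 11) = [0, 13, 2, 3, 1, 12, 6, 7, 8, 11, 10, 5, 9, 4]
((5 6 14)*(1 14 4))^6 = ((1 14 5 6 4))^6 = (1 14 5 6 4)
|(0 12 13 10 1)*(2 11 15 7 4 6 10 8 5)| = |(0 12 13 8 5 2 11 15 7 4 6 10 1)| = 13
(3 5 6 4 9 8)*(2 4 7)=(2 4 9 8 3 5 6 7)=[0, 1, 4, 5, 9, 6, 7, 2, 3, 8]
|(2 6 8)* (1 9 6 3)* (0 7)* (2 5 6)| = 12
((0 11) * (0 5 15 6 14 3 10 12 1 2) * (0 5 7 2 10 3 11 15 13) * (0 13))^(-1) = ((0 15 6 14 11 7 2 5)(1 10 12))^(-1) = (0 5 2 7 11 14 6 15)(1 12 10)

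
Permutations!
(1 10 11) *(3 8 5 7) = (1 10 11)(3 8 5 7) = [0, 10, 2, 8, 4, 7, 6, 3, 5, 9, 11, 1]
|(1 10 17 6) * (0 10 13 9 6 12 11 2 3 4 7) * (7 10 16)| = |(0 16 7)(1 13 9 6)(2 3 4 10 17 12 11)| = 84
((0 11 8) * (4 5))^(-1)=((0 11 8)(4 5))^(-1)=(0 8 11)(4 5)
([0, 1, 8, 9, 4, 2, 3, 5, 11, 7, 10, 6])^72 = [0, 1, 2, 3, 4, 5, 6, 7, 8, 9, 10, 11]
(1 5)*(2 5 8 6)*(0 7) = (0 7)(1 8 6 2 5) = [7, 8, 5, 3, 4, 1, 2, 0, 6]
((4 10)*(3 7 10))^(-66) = (3 10)(4 7)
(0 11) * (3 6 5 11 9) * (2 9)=(0 2 9 3 6 5 11)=[2, 1, 9, 6, 4, 11, 5, 7, 8, 3, 10, 0]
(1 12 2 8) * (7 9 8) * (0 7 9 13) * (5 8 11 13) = (0 7 5 8 1 12 2 9 11 13) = [7, 12, 9, 3, 4, 8, 6, 5, 1, 11, 10, 13, 2, 0]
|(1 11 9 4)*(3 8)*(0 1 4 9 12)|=4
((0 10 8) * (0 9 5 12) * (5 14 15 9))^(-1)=(0 12 5 8 10)(9 15 14)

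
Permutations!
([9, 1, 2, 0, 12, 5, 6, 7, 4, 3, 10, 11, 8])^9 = (12)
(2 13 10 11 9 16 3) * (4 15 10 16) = [0, 1, 13, 2, 15, 5, 6, 7, 8, 4, 11, 9, 12, 16, 14, 10, 3] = (2 13 16 3)(4 15 10 11 9)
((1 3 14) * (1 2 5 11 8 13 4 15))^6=((1 3 14 2 5 11 8 13 4 15))^6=(1 8 14 4 5)(2 15 11 3 13)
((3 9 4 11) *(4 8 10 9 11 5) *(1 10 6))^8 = (11)(1 8 10 6 9)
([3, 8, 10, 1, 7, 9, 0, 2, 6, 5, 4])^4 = (10)(0 6 8 1 3)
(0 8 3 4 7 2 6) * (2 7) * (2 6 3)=(0 8 2 3 4 6)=[8, 1, 3, 4, 6, 5, 0, 7, 2]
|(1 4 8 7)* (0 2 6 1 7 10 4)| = 12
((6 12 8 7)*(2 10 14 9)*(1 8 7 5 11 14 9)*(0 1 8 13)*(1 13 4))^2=((0 13)(1 4)(2 10 9)(5 11 14 8)(6 12 7))^2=(2 9 10)(5 14)(6 7 12)(8 11)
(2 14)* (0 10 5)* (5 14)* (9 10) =(0 9 10 14 2 5) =[9, 1, 5, 3, 4, 0, 6, 7, 8, 10, 14, 11, 12, 13, 2]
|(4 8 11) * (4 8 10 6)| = |(4 10 6)(8 11)| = 6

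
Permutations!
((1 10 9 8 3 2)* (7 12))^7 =((1 10 9 8 3 2)(7 12))^7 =(1 10 9 8 3 2)(7 12)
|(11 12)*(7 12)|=|(7 12 11)|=3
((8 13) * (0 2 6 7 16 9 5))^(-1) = (0 5 9 16 7 6 2)(8 13)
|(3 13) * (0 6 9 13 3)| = |(0 6 9 13)| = 4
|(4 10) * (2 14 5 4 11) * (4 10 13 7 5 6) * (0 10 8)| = 11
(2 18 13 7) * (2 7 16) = (2 18 13 16) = [0, 1, 18, 3, 4, 5, 6, 7, 8, 9, 10, 11, 12, 16, 14, 15, 2, 17, 13]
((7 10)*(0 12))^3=((0 12)(7 10))^3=(0 12)(7 10)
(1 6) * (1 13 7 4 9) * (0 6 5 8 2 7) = (0 6 13)(1 5 8 2 7 4 9) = [6, 5, 7, 3, 9, 8, 13, 4, 2, 1, 10, 11, 12, 0]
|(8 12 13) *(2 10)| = 6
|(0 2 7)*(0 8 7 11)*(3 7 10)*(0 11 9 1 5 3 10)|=8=|(11)(0 2 9 1 5 3 7 8)|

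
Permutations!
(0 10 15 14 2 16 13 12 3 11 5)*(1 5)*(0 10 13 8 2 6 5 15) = (0 13 12 3 11 1 15 14 6 5 10)(2 16 8) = [13, 15, 16, 11, 4, 10, 5, 7, 2, 9, 0, 1, 3, 12, 6, 14, 8]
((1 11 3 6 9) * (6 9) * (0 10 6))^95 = ((0 10 6)(1 11 3 9))^95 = (0 6 10)(1 9 3 11)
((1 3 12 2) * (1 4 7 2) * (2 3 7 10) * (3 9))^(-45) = (12)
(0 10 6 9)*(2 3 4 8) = [10, 1, 3, 4, 8, 5, 9, 7, 2, 0, 6] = (0 10 6 9)(2 3 4 8)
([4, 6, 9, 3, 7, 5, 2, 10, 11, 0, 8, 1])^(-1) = (0 9 2 6 1 11 8 10 7 4)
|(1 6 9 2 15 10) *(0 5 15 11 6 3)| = 12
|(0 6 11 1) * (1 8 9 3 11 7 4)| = 20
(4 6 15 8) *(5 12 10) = [0, 1, 2, 3, 6, 12, 15, 7, 4, 9, 5, 11, 10, 13, 14, 8] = (4 6 15 8)(5 12 10)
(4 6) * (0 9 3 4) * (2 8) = (0 9 3 4 6)(2 8) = [9, 1, 8, 4, 6, 5, 0, 7, 2, 3]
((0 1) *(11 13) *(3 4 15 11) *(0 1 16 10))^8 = (0 10 16)(3 11 4 13 15)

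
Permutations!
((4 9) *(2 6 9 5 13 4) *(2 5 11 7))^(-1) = (2 7 11 4 13 5 9 6)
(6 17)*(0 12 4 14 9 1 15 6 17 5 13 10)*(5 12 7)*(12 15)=[7, 12, 2, 3, 14, 13, 15, 5, 8, 1, 0, 11, 4, 10, 9, 6, 16, 17]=(17)(0 7 5 13 10)(1 12 4 14 9)(6 15)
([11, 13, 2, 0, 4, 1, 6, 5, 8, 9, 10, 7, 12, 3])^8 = (0 11 7 5 1 13 3)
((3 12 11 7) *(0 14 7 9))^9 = (0 7 12 9 14 3 11)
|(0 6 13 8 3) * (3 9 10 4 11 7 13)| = 21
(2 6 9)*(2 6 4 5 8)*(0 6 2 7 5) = [6, 1, 4, 3, 0, 8, 9, 5, 7, 2] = (0 6 9 2 4)(5 8 7)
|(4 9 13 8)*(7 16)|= |(4 9 13 8)(7 16)|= 4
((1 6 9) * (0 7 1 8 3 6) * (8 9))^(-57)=(9)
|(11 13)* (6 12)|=2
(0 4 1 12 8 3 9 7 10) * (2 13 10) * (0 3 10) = [4, 12, 13, 9, 1, 5, 6, 2, 10, 7, 3, 11, 8, 0] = (0 4 1 12 8 10 3 9 7 2 13)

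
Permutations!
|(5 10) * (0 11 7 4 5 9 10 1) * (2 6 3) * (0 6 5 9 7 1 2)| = 20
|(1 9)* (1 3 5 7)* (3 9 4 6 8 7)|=10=|(9)(1 4 6 8 7)(3 5)|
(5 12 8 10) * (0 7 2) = (0 7 2)(5 12 8 10) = [7, 1, 0, 3, 4, 12, 6, 2, 10, 9, 5, 11, 8]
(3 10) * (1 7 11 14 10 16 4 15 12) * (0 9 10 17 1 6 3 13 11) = (0 9 10 13 11 14 17 1 7)(3 16 4 15 12 6) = [9, 7, 2, 16, 15, 5, 3, 0, 8, 10, 13, 14, 6, 11, 17, 12, 4, 1]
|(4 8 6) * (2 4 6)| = |(2 4 8)| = 3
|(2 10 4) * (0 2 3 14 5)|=|(0 2 10 4 3 14 5)|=7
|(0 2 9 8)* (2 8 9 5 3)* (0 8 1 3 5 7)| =5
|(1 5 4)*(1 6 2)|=5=|(1 5 4 6 2)|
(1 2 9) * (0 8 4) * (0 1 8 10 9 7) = (0 10 9 8 4 1 2 7) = [10, 2, 7, 3, 1, 5, 6, 0, 4, 8, 9]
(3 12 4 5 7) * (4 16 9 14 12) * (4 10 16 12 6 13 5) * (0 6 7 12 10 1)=[6, 0, 2, 1, 4, 12, 13, 3, 8, 14, 16, 11, 10, 5, 7, 15, 9]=(0 6 13 5 12 10 16 9 14 7 3 1)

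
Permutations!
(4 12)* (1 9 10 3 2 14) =(1 9 10 3 2 14)(4 12) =[0, 9, 14, 2, 12, 5, 6, 7, 8, 10, 3, 11, 4, 13, 1]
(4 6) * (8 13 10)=(4 6)(8 13 10)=[0, 1, 2, 3, 6, 5, 4, 7, 13, 9, 8, 11, 12, 10]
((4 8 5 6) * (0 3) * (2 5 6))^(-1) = ((0 3)(2 5)(4 8 6))^(-1) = (0 3)(2 5)(4 6 8)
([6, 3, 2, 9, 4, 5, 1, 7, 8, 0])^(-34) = [6, 3, 2, 9, 4, 5, 1, 7, 8, 0]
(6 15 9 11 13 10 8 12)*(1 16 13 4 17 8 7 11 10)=(1 16 13)(4 17 8 12 6 15 9 10 7 11)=[0, 16, 2, 3, 17, 5, 15, 11, 12, 10, 7, 4, 6, 1, 14, 9, 13, 8]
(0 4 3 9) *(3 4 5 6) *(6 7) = (0 5 7 6 3 9) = [5, 1, 2, 9, 4, 7, 3, 6, 8, 0]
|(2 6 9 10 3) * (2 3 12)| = 5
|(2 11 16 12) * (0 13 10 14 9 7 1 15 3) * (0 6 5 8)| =12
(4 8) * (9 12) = [0, 1, 2, 3, 8, 5, 6, 7, 4, 12, 10, 11, 9] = (4 8)(9 12)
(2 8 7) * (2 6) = (2 8 7 6) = [0, 1, 8, 3, 4, 5, 2, 6, 7]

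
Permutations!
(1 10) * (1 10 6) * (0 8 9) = (10)(0 8 9)(1 6) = [8, 6, 2, 3, 4, 5, 1, 7, 9, 0, 10]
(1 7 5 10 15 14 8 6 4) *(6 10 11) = [0, 7, 2, 3, 1, 11, 4, 5, 10, 9, 15, 6, 12, 13, 8, 14] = (1 7 5 11 6 4)(8 10 15 14)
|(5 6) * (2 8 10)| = |(2 8 10)(5 6)| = 6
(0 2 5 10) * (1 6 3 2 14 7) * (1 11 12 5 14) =(0 1 6 3 2 14 7 11 12 5 10) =[1, 6, 14, 2, 4, 10, 3, 11, 8, 9, 0, 12, 5, 13, 7]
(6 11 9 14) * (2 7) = (2 7)(6 11 9 14) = [0, 1, 7, 3, 4, 5, 11, 2, 8, 14, 10, 9, 12, 13, 6]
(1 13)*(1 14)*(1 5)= (1 13 14 5)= [0, 13, 2, 3, 4, 1, 6, 7, 8, 9, 10, 11, 12, 14, 5]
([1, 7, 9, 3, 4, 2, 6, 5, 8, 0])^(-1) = [9, 0, 5, 3, 4, 7, 6, 1, 8, 2]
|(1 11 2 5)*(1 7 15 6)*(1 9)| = 8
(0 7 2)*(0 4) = (0 7 2 4) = [7, 1, 4, 3, 0, 5, 6, 2]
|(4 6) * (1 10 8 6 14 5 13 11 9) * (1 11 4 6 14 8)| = 10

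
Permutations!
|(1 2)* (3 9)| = 2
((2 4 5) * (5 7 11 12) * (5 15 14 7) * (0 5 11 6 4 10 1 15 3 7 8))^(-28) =(0 1)(2 14)(3 6 11)(4 12 7)(5 15)(8 10)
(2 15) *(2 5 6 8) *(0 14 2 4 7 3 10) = [14, 1, 15, 10, 7, 6, 8, 3, 4, 9, 0, 11, 12, 13, 2, 5] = (0 14 2 15 5 6 8 4 7 3 10)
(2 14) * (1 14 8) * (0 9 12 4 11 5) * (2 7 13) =(0 9 12 4 11 5)(1 14 7 13 2 8) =[9, 14, 8, 3, 11, 0, 6, 13, 1, 12, 10, 5, 4, 2, 7]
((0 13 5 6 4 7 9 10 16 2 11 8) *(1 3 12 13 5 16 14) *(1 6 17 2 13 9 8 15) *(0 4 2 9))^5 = ((0 5 17 9 10 14 6 2 11 15 1 3 12)(4 7 8)(13 16))^5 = (0 14 1 17 2 12 10 15 5 6 3 9 11)(4 8 7)(13 16)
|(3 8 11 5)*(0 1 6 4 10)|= |(0 1 6 4 10)(3 8 11 5)|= 20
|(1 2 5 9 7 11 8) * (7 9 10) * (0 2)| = |(0 2 5 10 7 11 8 1)| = 8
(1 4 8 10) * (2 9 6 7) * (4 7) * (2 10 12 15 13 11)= [0, 7, 9, 3, 8, 5, 4, 10, 12, 6, 1, 2, 15, 11, 14, 13]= (1 7 10)(2 9 6 4 8 12 15 13 11)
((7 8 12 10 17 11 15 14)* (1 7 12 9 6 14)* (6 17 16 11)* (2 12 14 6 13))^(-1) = (1 15 11 16 10 12 2 13 17 9 8 7)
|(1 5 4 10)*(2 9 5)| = |(1 2 9 5 4 10)| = 6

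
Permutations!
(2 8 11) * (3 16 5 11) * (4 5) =[0, 1, 8, 16, 5, 11, 6, 7, 3, 9, 10, 2, 12, 13, 14, 15, 4] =(2 8 3 16 4 5 11)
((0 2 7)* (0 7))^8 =(7)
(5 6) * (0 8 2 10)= (0 8 2 10)(5 6)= [8, 1, 10, 3, 4, 6, 5, 7, 2, 9, 0]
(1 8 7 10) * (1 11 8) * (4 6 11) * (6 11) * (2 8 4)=(2 8 7 10)(4 11)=[0, 1, 8, 3, 11, 5, 6, 10, 7, 9, 2, 4]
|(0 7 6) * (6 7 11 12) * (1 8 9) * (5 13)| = 12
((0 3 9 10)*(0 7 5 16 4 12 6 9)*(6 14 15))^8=(4 5 10 6 14)(7 9 15 12 16)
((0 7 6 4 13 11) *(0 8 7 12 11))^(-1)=(0 13 4 6 7 8 11 12)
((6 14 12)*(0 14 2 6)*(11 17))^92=((0 14 12)(2 6)(11 17))^92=(17)(0 12 14)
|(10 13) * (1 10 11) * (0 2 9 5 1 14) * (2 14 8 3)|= |(0 14)(1 10 13 11 8 3 2 9 5)|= 18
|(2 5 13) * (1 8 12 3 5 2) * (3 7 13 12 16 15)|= 9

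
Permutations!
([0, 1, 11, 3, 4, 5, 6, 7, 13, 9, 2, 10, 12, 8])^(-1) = (2 10 11)(8 13)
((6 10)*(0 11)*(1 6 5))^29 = (0 11)(1 6 10 5)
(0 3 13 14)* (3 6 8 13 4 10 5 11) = (0 6 8 13 14)(3 4 10 5 11) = [6, 1, 2, 4, 10, 11, 8, 7, 13, 9, 5, 3, 12, 14, 0]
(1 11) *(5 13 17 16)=(1 11)(5 13 17 16)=[0, 11, 2, 3, 4, 13, 6, 7, 8, 9, 10, 1, 12, 17, 14, 15, 5, 16]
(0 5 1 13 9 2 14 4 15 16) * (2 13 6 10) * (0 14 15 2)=(0 5 1 6 10)(2 15 16 14 4)(9 13)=[5, 6, 15, 3, 2, 1, 10, 7, 8, 13, 0, 11, 12, 9, 4, 16, 14]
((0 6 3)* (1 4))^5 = ((0 6 3)(1 4))^5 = (0 3 6)(1 4)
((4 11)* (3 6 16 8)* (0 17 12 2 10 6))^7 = (0 8 6 2 17 3 16 10 12)(4 11)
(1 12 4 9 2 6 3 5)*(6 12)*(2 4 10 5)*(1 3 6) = (2 12 10 5 3)(4 9) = [0, 1, 12, 2, 9, 3, 6, 7, 8, 4, 5, 11, 10]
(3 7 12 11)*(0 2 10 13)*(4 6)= (0 2 10 13)(3 7 12 11)(4 6)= [2, 1, 10, 7, 6, 5, 4, 12, 8, 9, 13, 3, 11, 0]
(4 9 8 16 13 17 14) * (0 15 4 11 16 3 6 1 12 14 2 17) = (0 15 4 9 8 3 6 1 12 14 11 16 13)(2 17) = [15, 12, 17, 6, 9, 5, 1, 7, 3, 8, 10, 16, 14, 0, 11, 4, 13, 2]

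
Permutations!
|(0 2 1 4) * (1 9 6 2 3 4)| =|(0 3 4)(2 9 6)| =3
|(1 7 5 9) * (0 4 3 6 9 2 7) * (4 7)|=9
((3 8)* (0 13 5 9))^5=(0 13 5 9)(3 8)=((0 13 5 9)(3 8))^5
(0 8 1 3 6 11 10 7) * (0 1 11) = [8, 3, 2, 6, 4, 5, 0, 1, 11, 9, 7, 10] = (0 8 11 10 7 1 3 6)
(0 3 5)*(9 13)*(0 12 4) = (0 3 5 12 4)(9 13) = [3, 1, 2, 5, 0, 12, 6, 7, 8, 13, 10, 11, 4, 9]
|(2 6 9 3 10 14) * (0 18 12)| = |(0 18 12)(2 6 9 3 10 14)| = 6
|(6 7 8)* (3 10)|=|(3 10)(6 7 8)|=6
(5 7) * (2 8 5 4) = (2 8 5 7 4) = [0, 1, 8, 3, 2, 7, 6, 4, 5]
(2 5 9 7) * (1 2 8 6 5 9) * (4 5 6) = (1 2 9 7 8 4 5) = [0, 2, 9, 3, 5, 1, 6, 8, 4, 7]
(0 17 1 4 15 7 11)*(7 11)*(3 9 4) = (0 17 1 3 9 4 15 11) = [17, 3, 2, 9, 15, 5, 6, 7, 8, 4, 10, 0, 12, 13, 14, 11, 16, 1]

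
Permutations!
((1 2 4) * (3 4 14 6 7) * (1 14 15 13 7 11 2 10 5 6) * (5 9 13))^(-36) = (1 7)(2 11 6 5 15)(3 10)(4 9)(13 14)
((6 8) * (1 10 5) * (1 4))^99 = (1 4 5 10)(6 8)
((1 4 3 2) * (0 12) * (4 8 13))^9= (0 12)(1 4)(2 13)(3 8)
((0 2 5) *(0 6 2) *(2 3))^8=((2 5 6 3))^8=(6)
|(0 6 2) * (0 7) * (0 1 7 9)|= |(0 6 2 9)(1 7)|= 4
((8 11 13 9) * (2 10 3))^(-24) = (13)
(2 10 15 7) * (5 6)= (2 10 15 7)(5 6)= [0, 1, 10, 3, 4, 6, 5, 2, 8, 9, 15, 11, 12, 13, 14, 7]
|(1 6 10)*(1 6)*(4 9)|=|(4 9)(6 10)|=2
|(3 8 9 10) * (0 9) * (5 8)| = 6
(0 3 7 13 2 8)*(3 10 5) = [10, 1, 8, 7, 4, 3, 6, 13, 0, 9, 5, 11, 12, 2] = (0 10 5 3 7 13 2 8)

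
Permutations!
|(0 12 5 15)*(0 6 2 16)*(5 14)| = 8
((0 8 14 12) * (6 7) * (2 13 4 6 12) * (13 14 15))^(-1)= (0 12 7 6 4 13 15 8)(2 14)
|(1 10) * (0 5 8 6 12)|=10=|(0 5 8 6 12)(1 10)|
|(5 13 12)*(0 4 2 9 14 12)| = |(0 4 2 9 14 12 5 13)| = 8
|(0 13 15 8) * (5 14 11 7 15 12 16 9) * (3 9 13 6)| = |(0 6 3 9 5 14 11 7 15 8)(12 16 13)| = 30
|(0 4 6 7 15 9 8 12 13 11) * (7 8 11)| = |(0 4 6 8 12 13 7 15 9 11)| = 10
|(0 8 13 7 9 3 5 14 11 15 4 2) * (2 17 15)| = 30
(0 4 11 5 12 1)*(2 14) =(0 4 11 5 12 1)(2 14) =[4, 0, 14, 3, 11, 12, 6, 7, 8, 9, 10, 5, 1, 13, 2]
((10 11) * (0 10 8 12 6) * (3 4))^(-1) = (0 6 12 8 11 10)(3 4)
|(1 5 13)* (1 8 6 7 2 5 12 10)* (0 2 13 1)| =12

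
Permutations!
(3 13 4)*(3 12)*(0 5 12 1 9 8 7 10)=[5, 9, 2, 13, 1, 12, 6, 10, 7, 8, 0, 11, 3, 4]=(0 5 12 3 13 4 1 9 8 7 10)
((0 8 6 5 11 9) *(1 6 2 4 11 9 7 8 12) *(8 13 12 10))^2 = (0 8 4 7 12 6 9 10 2 11 13 1 5) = ((0 10 8 2 4 11 7 13 12 1 6 5 9))^2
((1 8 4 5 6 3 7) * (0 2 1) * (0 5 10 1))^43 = (0 2)(1 10 4 8)(3 6 5 7)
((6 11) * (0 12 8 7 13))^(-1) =(0 13 7 8 12)(6 11) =((0 12 8 7 13)(6 11))^(-1)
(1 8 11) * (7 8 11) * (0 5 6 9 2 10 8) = (0 5 6 9 2 10 8 7)(1 11) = [5, 11, 10, 3, 4, 6, 9, 0, 7, 2, 8, 1]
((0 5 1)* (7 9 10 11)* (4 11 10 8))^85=((0 5 1)(4 11 7 9 8))^85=(11)(0 5 1)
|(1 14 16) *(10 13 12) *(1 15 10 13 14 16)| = |(1 16 15 10 14)(12 13)| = 10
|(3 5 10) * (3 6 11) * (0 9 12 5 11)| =|(0 9 12 5 10 6)(3 11)| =6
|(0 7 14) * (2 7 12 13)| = 6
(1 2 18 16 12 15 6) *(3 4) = (1 2 18 16 12 15 6)(3 4) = [0, 2, 18, 4, 3, 5, 1, 7, 8, 9, 10, 11, 15, 13, 14, 6, 12, 17, 16]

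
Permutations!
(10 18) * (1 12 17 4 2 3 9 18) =[0, 12, 3, 9, 2, 5, 6, 7, 8, 18, 1, 11, 17, 13, 14, 15, 16, 4, 10] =(1 12 17 4 2 3 9 18 10)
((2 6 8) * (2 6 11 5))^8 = (2 5 11) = ((2 11 5)(6 8))^8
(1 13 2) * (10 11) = (1 13 2)(10 11) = [0, 13, 1, 3, 4, 5, 6, 7, 8, 9, 11, 10, 12, 2]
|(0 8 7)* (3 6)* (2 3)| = 3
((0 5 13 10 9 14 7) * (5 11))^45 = ((0 11 5 13 10 9 14 7))^45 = (0 9 5 7 10 11 14 13)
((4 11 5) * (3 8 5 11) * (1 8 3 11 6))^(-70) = ((1 8 5 4 11 6))^(-70) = (1 5 11)(4 6 8)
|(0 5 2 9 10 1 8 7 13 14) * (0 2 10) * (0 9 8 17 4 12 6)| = |(0 5 10 1 17 4 12 6)(2 8 7 13 14)| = 40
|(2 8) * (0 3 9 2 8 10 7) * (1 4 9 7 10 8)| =15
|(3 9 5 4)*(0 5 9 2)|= 5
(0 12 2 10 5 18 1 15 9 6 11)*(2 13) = [12, 15, 10, 3, 4, 18, 11, 7, 8, 6, 5, 0, 13, 2, 14, 9, 16, 17, 1] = (0 12 13 2 10 5 18 1 15 9 6 11)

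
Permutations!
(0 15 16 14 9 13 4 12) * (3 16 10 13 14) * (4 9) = [15, 1, 2, 16, 12, 5, 6, 7, 8, 14, 13, 11, 0, 9, 4, 10, 3] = (0 15 10 13 9 14 4 12)(3 16)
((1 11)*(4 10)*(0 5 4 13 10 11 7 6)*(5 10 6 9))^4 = (13)(1 4 9)(5 7 11)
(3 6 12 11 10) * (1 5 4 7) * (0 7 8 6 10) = (0 7 1 5 4 8 6 12 11)(3 10) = [7, 5, 2, 10, 8, 4, 12, 1, 6, 9, 3, 0, 11]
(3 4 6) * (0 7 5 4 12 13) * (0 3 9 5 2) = (0 7 2)(3 12 13)(4 6 9 5) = [7, 1, 0, 12, 6, 4, 9, 2, 8, 5, 10, 11, 13, 3]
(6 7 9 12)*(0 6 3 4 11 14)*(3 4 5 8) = (0 6 7 9 12 4 11 14)(3 5 8) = [6, 1, 2, 5, 11, 8, 7, 9, 3, 12, 10, 14, 4, 13, 0]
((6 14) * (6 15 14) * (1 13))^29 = (1 13)(14 15)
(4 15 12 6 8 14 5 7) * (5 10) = [0, 1, 2, 3, 15, 7, 8, 4, 14, 9, 5, 11, 6, 13, 10, 12] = (4 15 12 6 8 14 10 5 7)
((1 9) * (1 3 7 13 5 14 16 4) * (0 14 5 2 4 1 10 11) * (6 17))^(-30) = (17)(0 7)(1 4)(2 16)(3 11)(9 10)(13 14)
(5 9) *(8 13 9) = (5 8 13 9) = [0, 1, 2, 3, 4, 8, 6, 7, 13, 5, 10, 11, 12, 9]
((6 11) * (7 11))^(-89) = (6 7 11)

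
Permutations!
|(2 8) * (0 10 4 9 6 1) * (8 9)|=8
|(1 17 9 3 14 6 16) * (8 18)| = |(1 17 9 3 14 6 16)(8 18)| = 14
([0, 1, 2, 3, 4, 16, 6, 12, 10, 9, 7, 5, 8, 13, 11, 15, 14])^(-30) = [0, 1, 2, 3, 4, 14, 6, 8, 7, 9, 12, 16, 10, 13, 5, 15, 11]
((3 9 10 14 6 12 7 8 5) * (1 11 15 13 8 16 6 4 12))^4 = (1 8 10 7 11 5 14 16 15 3 4 6 13 9 12)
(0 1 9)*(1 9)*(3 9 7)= (0 7 3 9)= [7, 1, 2, 9, 4, 5, 6, 3, 8, 0]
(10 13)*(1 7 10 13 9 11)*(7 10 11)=(13)(1 10 9 7 11)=[0, 10, 2, 3, 4, 5, 6, 11, 8, 7, 9, 1, 12, 13]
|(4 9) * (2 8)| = 2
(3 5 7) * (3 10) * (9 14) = (3 5 7 10)(9 14) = [0, 1, 2, 5, 4, 7, 6, 10, 8, 14, 3, 11, 12, 13, 9]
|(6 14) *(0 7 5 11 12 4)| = |(0 7 5 11 12 4)(6 14)| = 6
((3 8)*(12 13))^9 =(3 8)(12 13)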